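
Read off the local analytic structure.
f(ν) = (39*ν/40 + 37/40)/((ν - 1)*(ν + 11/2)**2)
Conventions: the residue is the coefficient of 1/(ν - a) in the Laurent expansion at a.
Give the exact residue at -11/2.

The residue is -38/845.

At the order-2 pole -11/2 set g(ν) = (ν - (-11/2))^2*f(ν) = (39*ν/40 + 37/40)/(ν - 1).
Order-2 pole: residue = g'(a); g'(-11/2) = -38/845, so the residue is -38/845.


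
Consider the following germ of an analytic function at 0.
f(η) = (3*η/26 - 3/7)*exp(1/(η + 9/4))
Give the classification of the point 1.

There is no denominator, hence no pole anywhere.
The essential point of exp(1/(η - (-9/4))) is -9/4, not 1.
So the germ continues analytically to 1.

The point is a regular point.


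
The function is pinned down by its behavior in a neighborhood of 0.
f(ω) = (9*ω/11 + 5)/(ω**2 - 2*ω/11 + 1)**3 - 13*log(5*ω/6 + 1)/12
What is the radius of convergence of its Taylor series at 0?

Denominator factor (ω**2 - 2*ω/11 + 1)^3: discriminant -480/121, complex-conjugate roots (1/11) + ((2/11)*sqrt(30))*i and (1/11) - ((2/11)*sqrt(30))*i; poles of order 3, moduli 1 and 1.
Branch term (-13/12)*log(1 - ω/(-6/5)): its argument vanishes at ω = -6/5, a logarithmic branch point, modulus 6/5.
The radius of convergence is the smallest modulus among the singular points: 1.

The radius of convergence is 1.


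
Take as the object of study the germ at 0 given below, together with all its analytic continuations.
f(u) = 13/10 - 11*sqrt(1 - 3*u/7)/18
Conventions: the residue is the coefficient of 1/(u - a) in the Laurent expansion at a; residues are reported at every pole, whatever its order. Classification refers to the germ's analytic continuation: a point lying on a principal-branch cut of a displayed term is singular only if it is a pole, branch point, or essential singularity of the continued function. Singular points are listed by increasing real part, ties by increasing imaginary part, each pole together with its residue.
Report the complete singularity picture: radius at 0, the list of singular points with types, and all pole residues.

Branch term (-11/18)*sqrt(1 - u/(7/3)): its argument vanishes at u = 7/3, a square-root branch point, modulus 7/3.
The radius of convergence is the smallest modulus among the singular points: 7/3.

Radius of convergence at 0: 7/3.
At 7/3: an algebraic (square-root) branch point.


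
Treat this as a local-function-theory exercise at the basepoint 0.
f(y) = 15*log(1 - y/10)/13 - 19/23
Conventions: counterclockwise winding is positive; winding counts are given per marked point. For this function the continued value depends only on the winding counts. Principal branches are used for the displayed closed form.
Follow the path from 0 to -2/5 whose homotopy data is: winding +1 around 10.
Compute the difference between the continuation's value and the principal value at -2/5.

The rational part is single-valued and drops out of the difference; each branch term changes only by its own monodromy.
(15/13)*log(1 - y/(10)): each positive loop around 10 adds 2*pi*i to the log, so winding +1 contributes (15/13)*(1)*2*pi*i = (30/13)*pi*i.
Summing the contributions at y = -2/5 gives (30/13)*pi*i.

Continued minus principal equals (30/13)*pi*i.


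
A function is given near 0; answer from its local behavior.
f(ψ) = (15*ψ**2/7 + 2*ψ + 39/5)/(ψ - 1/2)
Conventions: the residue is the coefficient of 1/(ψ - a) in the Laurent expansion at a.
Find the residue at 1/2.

The residue is 1307/140.

At the order-1 pole 1/2 set g(ψ) = (ψ - (1/2))*f(ψ) = 15*ψ**2/7 + 2*ψ + 39/5.
Simple pole: residue = g(a) at a = 1/2, which is 1307/140.


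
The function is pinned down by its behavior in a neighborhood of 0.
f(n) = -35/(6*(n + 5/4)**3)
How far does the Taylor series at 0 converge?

The radius of convergence is 5/4.

Denominator factor (n + 5/4)^3: pole of order 3 at -5/4, modulus 5/4.
The radius of convergence is the smallest modulus among the singular points: 5/4.


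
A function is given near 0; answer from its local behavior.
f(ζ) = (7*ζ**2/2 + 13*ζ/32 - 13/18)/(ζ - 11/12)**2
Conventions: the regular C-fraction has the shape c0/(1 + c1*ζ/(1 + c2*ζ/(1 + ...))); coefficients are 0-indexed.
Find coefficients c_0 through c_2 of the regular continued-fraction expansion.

The regular C-fraction coefficients are [-104/121, -285/176, 137595/43472].

Taylor coefficients (expand at 0): a_0 = -104/121, a_1 = -3705/2662, a_2 = 31500/14641.
c0 = a_0 = -104/121. Peel one level at a time: if S = 1 + c*ζ/S' with S'(0) = 1, then c is the ζ-coefficient of S and S' = c*ζ/(S - 1).
S_1 = c0/f = 1 + (-285/176)*ζ + (2063925/402688)*ζ^2 + ...; c1 = -285/176.
S_2 = c1*ζ/(S_1 - 1) = 1 + (137595/43472)*ζ + ...; c2 = 137595/43472.


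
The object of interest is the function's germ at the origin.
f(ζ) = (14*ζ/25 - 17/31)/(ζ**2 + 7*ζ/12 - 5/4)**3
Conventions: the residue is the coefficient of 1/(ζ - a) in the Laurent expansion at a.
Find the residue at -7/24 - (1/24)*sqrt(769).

The factor ζ**2 + 7*ζ/12 - 5/4 splits as (ζ - a)(ζ - a') with a = -7/24 - (1/24)*sqrt(769), a' = -7/24 + (1/24)*sqrt(769). At the order-3 pole a set g(ζ) = (ζ - a)^3*f(ζ) = [14*ζ/25 - 17/31] / (ζ - a')^3.
Order-3 pole: residue = g''(a)/2; g''(-7/24 - (1/24)*sqrt(769)) = (1647019008/352436371975)*sqrt(769), so the residue is (823509504/352436371975)*sqrt(769).

The residue is (823509504/352436371975)*sqrt(769).


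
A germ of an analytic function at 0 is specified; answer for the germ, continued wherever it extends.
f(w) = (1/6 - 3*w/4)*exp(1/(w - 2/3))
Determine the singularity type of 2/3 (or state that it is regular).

The exponent 1/(w - (2/3)) has a pole at 2/3, so exp(1/(w - (2/3))) takes every nonzero value near it: an essential singularity (not a pole of any order).

The point is an essential singularity.


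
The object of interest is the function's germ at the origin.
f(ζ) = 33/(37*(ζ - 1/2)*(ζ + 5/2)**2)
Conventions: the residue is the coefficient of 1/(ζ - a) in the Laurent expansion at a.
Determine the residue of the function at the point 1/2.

The residue is 11/111.

At the order-1 pole 1/2 set g(ζ) = (ζ - (1/2))*f(ζ) = 33/(37*(ζ + 5/2)**2).
Simple pole: residue = g(a) at a = 1/2, which is 11/111.


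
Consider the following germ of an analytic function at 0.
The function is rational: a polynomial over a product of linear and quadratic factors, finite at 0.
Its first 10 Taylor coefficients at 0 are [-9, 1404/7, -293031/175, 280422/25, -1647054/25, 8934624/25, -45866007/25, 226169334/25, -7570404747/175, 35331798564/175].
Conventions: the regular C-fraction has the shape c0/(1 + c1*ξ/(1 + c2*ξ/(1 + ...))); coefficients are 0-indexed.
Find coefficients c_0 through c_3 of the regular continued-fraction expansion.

The regular C-fraction coefficients are [-9, 156/7, -126829/9100, 162925063/164877700].

Taylor coefficients (read off): a_0 = -9, a_1 = 1404/7, a_2 = -293031/175, a_3 = 280422/25.
c0 = a_0 = -9. Peel one level at a time: if S = 1 + c*ξ/S' with S'(0) = 1, then c is the ξ-coefficient of S and S' = c*ξ/(S - 1).
S_1 = c0/f = 1 + (156/7)*ξ + (380487/1225)*ξ^2 + ...; c1 = 156/7.
S_2 = c1*ξ/(S_1 - 1) = 1 + (-126829/9100)*ξ + (23275009/1690000)*ξ^2 + ...; c2 = -126829/9100.
S_3 = c2*ξ/(S_2 - 1) = 1 + (162925063/164877700)*ξ + ...; c3 = 162925063/164877700.


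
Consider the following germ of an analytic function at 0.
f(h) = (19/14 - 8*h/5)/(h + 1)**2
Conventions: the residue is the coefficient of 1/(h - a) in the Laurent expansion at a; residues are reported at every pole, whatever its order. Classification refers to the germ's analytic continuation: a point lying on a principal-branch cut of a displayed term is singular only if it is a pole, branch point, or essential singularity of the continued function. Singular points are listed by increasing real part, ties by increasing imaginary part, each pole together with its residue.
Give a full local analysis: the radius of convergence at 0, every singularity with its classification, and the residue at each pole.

Denominator factor (h + 1)^2: pole of order 2 at -1, modulus 1.
The radius of convergence is the smallest modulus among the singular points: 1.
At the order-2 pole -1 set g(h) = (h - (-1))^2*f(h) = 19/14 - 8*h/5.
Order-2 pole: residue = g'(a); g'(-1) = -8/5, so the residue is -8/5.

Radius of convergence at 0: 1.
At -1: a pole of order 2; residue -8/5.


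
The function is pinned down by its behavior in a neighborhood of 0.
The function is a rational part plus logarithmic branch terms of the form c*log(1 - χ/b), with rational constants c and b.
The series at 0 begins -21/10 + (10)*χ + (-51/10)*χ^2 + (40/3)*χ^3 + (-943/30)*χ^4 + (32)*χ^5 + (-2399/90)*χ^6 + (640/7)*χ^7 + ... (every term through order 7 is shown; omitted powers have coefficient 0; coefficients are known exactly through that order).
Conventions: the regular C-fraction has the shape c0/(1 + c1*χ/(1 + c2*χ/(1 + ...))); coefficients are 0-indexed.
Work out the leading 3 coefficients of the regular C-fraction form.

The regular C-fraction coefficients are [-21/10, 100/21, -8929/2100].

Taylor coefficients (read off): a_0 = -21/10, a_1 = 10, a_2 = -51/10.
c0 = a_0 = -21/10. Peel one level at a time: if S = 1 + c*χ/S' with S'(0) = 1, then c is the χ-coefficient of S and S' = c*χ/(S - 1).
S_1 = c0/f = 1 + (100/21)*χ + (8929/441)*χ^2 + ...; c1 = 100/21.
S_2 = c1*χ/(S_1 - 1) = 1 + (-8929/2100)*χ + ...; c2 = -8929/2100.


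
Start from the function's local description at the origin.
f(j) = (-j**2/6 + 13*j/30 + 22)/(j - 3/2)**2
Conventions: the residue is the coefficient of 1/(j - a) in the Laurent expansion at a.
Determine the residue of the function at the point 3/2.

At the order-2 pole 3/2 set g(j) = (j - (3/2))^2*f(j) = -j**2/6 + 13*j/30 + 22.
Order-2 pole: residue = g'(a); g'(3/2) = -1/15, so the residue is -1/15.

The residue is -1/15.


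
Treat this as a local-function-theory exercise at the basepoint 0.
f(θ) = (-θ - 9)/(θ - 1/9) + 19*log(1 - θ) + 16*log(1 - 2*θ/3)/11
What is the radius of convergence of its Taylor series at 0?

Denominator factor (θ - 1/9): pole of order 1 at 1/9, modulus 1/9.
Branch term (19)*log(1 - θ/(1)): its argument vanishes at θ = 1, a logarithmic branch point, modulus 1.
Branch term (16/11)*log(1 - θ/(3/2)): its argument vanishes at θ = 3/2, a logarithmic branch point, modulus 3/2.
The radius of convergence is the smallest modulus among the singular points: 1/9.

The radius of convergence is 1/9.


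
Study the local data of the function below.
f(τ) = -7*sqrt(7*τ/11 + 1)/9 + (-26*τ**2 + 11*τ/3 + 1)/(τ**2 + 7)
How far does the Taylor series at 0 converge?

Denominator factor (τ**2 + 7): discriminant -28, complex-conjugate roots (sqrt(7))*i and -(sqrt(7))*i; poles of order 1, moduli sqrt(7) and sqrt(7).
Branch term (-7/9)*sqrt(1 - τ/(-11/7)): its argument vanishes at τ = -11/7, a square-root branch point, modulus 11/7.
The radius of convergence is the smallest modulus among the singular points: 11/7.

The radius of convergence is 11/7.


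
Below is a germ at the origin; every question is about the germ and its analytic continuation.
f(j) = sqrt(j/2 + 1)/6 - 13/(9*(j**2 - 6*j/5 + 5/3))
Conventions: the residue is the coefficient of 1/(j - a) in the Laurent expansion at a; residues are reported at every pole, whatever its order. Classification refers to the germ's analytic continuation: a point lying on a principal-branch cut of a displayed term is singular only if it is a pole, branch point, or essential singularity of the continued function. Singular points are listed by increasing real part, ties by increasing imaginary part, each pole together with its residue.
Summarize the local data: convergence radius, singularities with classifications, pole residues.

Radius of convergence at 0: (1/3)*sqrt(15).
At -2: an algebraic (square-root) branch point.
At (3/5) - ((7/15)*sqrt(6))*i: a pole of order 1; residue -((65/252)*sqrt(6))*i.
At (3/5) + ((7/15)*sqrt(6))*i: a pole of order 1; residue ((65/252)*sqrt(6))*i.

Denominator factor (j**2 - 6*j/5 + 5/3): discriminant -392/75, complex-conjugate roots (3/5) + ((7/15)*sqrt(6))*i and (3/5) - ((7/15)*sqrt(6))*i; poles of order 1, moduli (1/3)*sqrt(15) and (1/3)*sqrt(15).
Branch term (1/6)*sqrt(1 - j/(-2)): its argument vanishes at j = -2, a square-root branch point, modulus 2.
The radius of convergence is the smallest modulus among the singular points: (1/3)*sqrt(15).
The branch term is analytic at (3/5) - ((7/15)*sqrt(6))*i and contributes nothing to the residue; only the rational part matters.
The factor j**2 - 6*j/5 + 5/3 splits as (j - a)(j - a') with a = (3/5) - ((7/15)*sqrt(6))*i, a' = (3/5) + ((7/15)*sqrt(6))*i. At the order-1 pole a set g(j) = (j - a)*(rational part) = [-13/9] / (j - a').
Simple pole: residue = g(a) at a = (3/5) - ((7/15)*sqrt(6))*i, which is -((65/252)*sqrt(6))*i.
The branch term is analytic at (3/5) + ((7/15)*sqrt(6))*i and contributes nothing to the residue; only the rational part matters.
The factor j**2 - 6*j/5 + 5/3 splits as (j - a)(j - a') with a = (3/5) + ((7/15)*sqrt(6))*i, a' = (3/5) - ((7/15)*sqrt(6))*i. At the order-1 pole a set g(j) = (j - a)*(rational part) = [-13/9] / (j - a').
Simple pole: residue = g(a) at a = (3/5) + ((7/15)*sqrt(6))*i, which is ((65/252)*sqrt(6))*i.
List the singular points by increasing real part (a conjugate pair: the negative imaginary part first).


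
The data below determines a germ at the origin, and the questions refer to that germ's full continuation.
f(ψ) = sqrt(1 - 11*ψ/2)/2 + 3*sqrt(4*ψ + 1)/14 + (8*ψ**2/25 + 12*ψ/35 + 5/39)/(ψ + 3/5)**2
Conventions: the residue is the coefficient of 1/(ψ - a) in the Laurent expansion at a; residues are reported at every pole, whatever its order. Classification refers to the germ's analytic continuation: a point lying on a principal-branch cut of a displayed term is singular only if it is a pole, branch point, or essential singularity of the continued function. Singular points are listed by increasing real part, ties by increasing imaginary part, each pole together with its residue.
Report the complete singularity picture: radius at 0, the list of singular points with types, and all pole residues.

Radius of convergence at 0: 2/11.
At -3/5: a pole of order 2; residue -36/875.
At -1/4: an algebraic (square-root) branch point.
At 2/11: an algebraic (square-root) branch point.

Denominator factor (ψ + 3/5)^2: pole of order 2 at -3/5, modulus 3/5.
Branch term (1/2)*sqrt(1 - ψ/(2/11)): its argument vanishes at ψ = 2/11, a square-root branch point, modulus 2/11.
Branch term (3/14)*sqrt(1 - ψ/(-1/4)): its argument vanishes at ψ = -1/4, a square-root branch point, modulus 1/4.
The radius of convergence is the smallest modulus among the singular points: 2/11.
The branch terms are analytic at -3/5 and contribute nothing to the residue; only the rational part matters.
At the order-2 pole -3/5 set g(ψ) = (ψ - (-3/5))^2*(rational part) = 8*ψ**2/25 + 12*ψ/35 + 5/39.
Order-2 pole: residue = g'(a); g'(-3/5) = -36/875, so the residue is -36/875.
List the singular points by increasing real part (a conjugate pair: the negative imaginary part first).


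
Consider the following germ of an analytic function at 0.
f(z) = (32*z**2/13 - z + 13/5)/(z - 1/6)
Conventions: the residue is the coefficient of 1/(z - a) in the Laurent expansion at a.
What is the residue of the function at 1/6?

The residue is 2927/1170.

At the order-1 pole 1/6 set g(z) = (z - (1/6))*f(z) = 32*z**2/13 - z + 13/5.
Simple pole: residue = g(a) at a = 1/6, which is 2927/1170.


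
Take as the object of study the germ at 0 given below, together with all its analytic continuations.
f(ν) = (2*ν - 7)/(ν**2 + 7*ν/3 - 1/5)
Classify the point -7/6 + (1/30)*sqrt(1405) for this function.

The denominator factor ν**2 + 7*ν/3 - 1/5 vanishes at -7/6 + (1/30)*sqrt(1405) and appears to the power 1; the numerator there equals -28/3 + (1/15)*sqrt(1405), nonzero, and no other factor vanishes.
Hence a pole whose order is the multiplicity, 1.

The point is a pole of order 1.


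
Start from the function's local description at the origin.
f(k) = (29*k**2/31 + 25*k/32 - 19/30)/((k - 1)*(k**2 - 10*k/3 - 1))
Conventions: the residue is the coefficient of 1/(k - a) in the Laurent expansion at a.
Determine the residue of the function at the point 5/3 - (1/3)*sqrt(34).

The residue is 62521/99200 - (56901/421600)*sqrt(34).

The factor k**2 - 10*k/3 - 1 splits as (k - a)(k - a') with a = 5/3 - (1/3)*sqrt(34), a' = 5/3 + (1/3)*sqrt(34). At the order-1 pole a set g(k) = (k - a)*f(k) = [(29*k**2/31 + 25*k/32 - 19/30)/(k - 1)] / (k - a').
Simple pole: residue = g(a) at a = 5/3 - (1/3)*sqrt(34), which is 62521/99200 - (56901/421600)*sqrt(34).


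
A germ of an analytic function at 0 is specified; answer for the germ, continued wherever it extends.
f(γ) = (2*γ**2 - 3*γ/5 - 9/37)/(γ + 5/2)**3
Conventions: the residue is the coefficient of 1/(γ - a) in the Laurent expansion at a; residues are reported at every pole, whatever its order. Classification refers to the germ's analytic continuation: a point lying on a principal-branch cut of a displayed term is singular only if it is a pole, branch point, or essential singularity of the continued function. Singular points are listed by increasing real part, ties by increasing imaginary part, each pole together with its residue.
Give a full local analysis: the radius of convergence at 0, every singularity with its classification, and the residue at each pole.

Denominator factor (γ + 5/2)^3: pole of order 3 at -5/2, modulus 5/2.
The radius of convergence is the smallest modulus among the singular points: 5/2.
At the order-3 pole -5/2 set g(γ) = (γ - (-5/2))^3*f(γ) = 2*γ**2 - 3*γ/5 - 9/37.
Order-3 pole: residue = g''(a)/2; g''(-5/2) = 4, so the residue is 2.

Radius of convergence at 0: 5/2.
At -5/2: a pole of order 3; residue 2.


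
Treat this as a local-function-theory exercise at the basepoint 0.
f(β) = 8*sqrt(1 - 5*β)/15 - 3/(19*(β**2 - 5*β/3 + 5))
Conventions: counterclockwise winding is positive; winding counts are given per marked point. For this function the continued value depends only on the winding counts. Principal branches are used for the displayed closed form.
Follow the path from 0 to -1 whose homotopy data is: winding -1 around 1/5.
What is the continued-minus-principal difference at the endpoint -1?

Continued minus principal equals -(16/15)*sqrt(6).

The rational part is single-valued and drops out of the difference; each branch term changes only by its own monodromy.
(8/15)*sqrt(1 - β/(1/5)): winding -1 is odd, the square root flips sign, contributing -2*(8/15)*sqrt(1 - (-1)/(1/5)) = -2*(8/15)*sqrt(6) = -(16/15)*sqrt(6).
Summing the contributions at β = -1 gives -(16/15)*sqrt(6).


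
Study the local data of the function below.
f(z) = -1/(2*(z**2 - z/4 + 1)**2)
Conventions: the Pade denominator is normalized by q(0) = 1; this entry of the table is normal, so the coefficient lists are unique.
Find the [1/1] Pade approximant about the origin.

Taylor coefficients needed (expand at 0): a_0 = -1/2, a_1 = -1/4, a_2 = 29/32.
Write the denominator as Q(z) = 1 + q1*z. Requiring Q*f - P = O(z^3) with deg P <= 1 kills the coefficients of z^2..z^2 in Q*f:
  z^2: a_2 + q1*a_1 = 0, i.e. 29/32 + (-1/4)*q1 = 0.
Solving this linear system: q1 = 29/8.
The numerator is Q*f truncated at degree 1: P0 = a_0 = -1/2; P1 = a_1 + q1*a_0 = -33/16.

The Pade approximant has numerator coefficients [-1/2, -33/16]; denominator coefficients [1, 29/8].


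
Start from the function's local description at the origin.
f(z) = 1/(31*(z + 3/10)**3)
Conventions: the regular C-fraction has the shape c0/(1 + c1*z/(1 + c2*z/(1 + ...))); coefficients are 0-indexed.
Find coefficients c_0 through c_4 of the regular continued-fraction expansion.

The regular C-fraction coefficients are [1000/837, 10, -10/3, 20/9, -5/9].

Taylor coefficients (expand at 0): a_0 = 1000/837, a_1 = -10000/837, a_2 = 200000/2511, a_3 = -10000000/22599, a_4 = 50000000/22599.
c0 = a_0 = 1000/837. Peel one level at a time: if S = 1 + c*z/S' with S'(0) = 1, then c is the z-coefficient of S and S' = c*z/(S - 1).
S_1 = c0/f = 1 + (10)*z + (100/3)*z^2 + ...; c1 = 10.
S_2 = c1*z/(S_1 - 1) = 1 + (-10/3)*z + (200/27)*z^2 + ...; c2 = -10/3.
S_3 = c2*z/(S_2 - 1) = 1 + (20/9)*z + (100/81)*z^2 + ...; c3 = 20/9.
S_4 = c3*z/(S_3 - 1) = 1 + (-5/9)*z + ...; c4 = -5/9.


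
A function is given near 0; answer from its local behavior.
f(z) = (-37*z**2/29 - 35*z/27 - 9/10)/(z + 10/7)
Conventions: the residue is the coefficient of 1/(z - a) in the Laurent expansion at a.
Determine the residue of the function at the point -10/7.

The residue is -633803/383670.

At the order-1 pole -10/7 set g(z) = (z - (-10/7))*f(z) = -37*z**2/29 - 35*z/27 - 9/10.
Simple pole: residue = g(a) at a = -10/7, which is -633803/383670.


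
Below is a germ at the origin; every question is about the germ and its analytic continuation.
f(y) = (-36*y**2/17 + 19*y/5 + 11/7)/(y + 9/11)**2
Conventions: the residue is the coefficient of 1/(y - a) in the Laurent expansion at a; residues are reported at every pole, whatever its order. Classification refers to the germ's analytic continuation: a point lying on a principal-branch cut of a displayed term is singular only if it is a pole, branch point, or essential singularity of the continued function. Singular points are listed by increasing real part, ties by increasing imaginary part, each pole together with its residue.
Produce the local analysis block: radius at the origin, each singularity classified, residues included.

Denominator factor (y + 9/11)^2: pole of order 2 at -9/11, modulus 9/11.
The radius of convergence is the smallest modulus among the singular points: 9/11.
At the order-2 pole -9/11 set g(y) = (y - (-9/11))^2*f(y) = -36*y**2/17 + 19*y/5 + 11/7.
Order-2 pole: residue = g'(a); g'(-9/11) = 6793/935, so the residue is 6793/935.

Radius of convergence at 0: 9/11.
At -9/11: a pole of order 2; residue 6793/935.


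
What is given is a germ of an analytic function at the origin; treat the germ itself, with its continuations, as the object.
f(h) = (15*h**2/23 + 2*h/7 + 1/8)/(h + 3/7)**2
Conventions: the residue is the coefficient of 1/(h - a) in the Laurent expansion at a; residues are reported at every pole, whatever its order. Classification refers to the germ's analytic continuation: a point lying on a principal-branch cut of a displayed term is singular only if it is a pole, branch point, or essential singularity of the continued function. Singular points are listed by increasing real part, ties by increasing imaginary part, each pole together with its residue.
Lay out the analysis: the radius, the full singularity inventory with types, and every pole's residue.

Radius of convergence at 0: 3/7.
At -3/7: a pole of order 2; residue -44/161.

Denominator factor (h + 3/7)^2: pole of order 2 at -3/7, modulus 3/7.
The radius of convergence is the smallest modulus among the singular points: 3/7.
At the order-2 pole -3/7 set g(h) = (h - (-3/7))^2*f(h) = 15*h**2/23 + 2*h/7 + 1/8.
Order-2 pole: residue = g'(a); g'(-3/7) = -44/161, so the residue is -44/161.


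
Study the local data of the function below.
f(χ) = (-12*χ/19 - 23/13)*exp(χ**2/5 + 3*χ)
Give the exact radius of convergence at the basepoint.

The factor exp(χ**2/5 + 3*χ) is entire and contributes no finite singular point.
The polynomial part has no poles.
No finite singular points: the Taylor series at 0 converges everywhere.

The radius of convergence is infinite.


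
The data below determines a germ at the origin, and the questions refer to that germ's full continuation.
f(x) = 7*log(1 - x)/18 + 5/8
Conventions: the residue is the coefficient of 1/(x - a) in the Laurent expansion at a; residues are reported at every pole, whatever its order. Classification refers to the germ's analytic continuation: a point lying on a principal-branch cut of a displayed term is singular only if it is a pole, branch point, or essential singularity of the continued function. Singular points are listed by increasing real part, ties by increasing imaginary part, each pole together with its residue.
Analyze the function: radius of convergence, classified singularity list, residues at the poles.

Radius of convergence at 0: 1.
At 1: a logarithmic branch point.

Branch term (7/18)*log(1 - x/(1)): its argument vanishes at x = 1, a logarithmic branch point, modulus 1.
The radius of convergence is the smallest modulus among the singular points: 1.


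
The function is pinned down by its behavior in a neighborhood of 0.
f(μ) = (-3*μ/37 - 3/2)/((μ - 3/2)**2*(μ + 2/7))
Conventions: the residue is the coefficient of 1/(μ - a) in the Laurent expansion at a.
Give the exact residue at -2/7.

At the order-1 pole -2/7 set g(μ) = (μ - (-2/7))*f(μ) = (-3*μ/37 - 3/2)/(μ - 3/2)**2.
Simple pole: residue = g(a) at a = -2/7, which is -2142/4625.

The residue is -2142/4625.


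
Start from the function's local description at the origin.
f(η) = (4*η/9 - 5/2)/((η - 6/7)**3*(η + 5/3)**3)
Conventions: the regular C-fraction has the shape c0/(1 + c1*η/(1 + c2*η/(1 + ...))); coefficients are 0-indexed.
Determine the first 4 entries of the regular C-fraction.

Taylor coefficients (expand at 0): a_0 = 343/400, a_1 = 46991/36000, a_2 = 143717/45000, a_3 = 9050741/1800000.
c0 = a_0 = 343/400. Peel one level at a time: if S = 1 + c*η/S' with S'(0) = 1, then c is the η-coefficient of S and S' = c*η/(S - 1).
S_1 = c0/f = 1 + (-137/90)*η + (-11399/8100)*η^2 + ...; c1 = -137/90.
S_2 = c1*η/(S_1 - 1) = 1 + (-11399/12330)*η + (2002933/938450)*η^2 + ...; c2 = -11399/12330.
S_3 = c2*η/(S_2 - 1) = 1 + (18026397/7808315)*η + ...; c3 = 18026397/7808315.

The regular C-fraction coefficients are [343/400, -137/90, -11399/12330, 18026397/7808315].


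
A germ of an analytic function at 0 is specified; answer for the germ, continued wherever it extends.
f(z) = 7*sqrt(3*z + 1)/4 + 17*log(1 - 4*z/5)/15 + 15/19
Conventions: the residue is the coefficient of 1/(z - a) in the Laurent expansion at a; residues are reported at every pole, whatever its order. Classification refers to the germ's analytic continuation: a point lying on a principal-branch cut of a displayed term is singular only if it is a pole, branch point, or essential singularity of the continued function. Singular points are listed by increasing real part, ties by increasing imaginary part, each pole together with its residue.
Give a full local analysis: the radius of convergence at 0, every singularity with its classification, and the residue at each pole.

Branch term (17/15)*log(1 - z/(5/4)): its argument vanishes at z = 5/4, a logarithmic branch point, modulus 5/4.
Branch term (7/4)*sqrt(1 - z/(-1/3)): its argument vanishes at z = -1/3, a square-root branch point, modulus 1/3.
The radius of convergence is the smallest modulus among the singular points: 1/3.
List the singular points by increasing real part (a conjugate pair: the negative imaginary part first).

Radius of convergence at 0: 1/3.
At -1/3: an algebraic (square-root) branch point.
At 5/4: a logarithmic branch point.


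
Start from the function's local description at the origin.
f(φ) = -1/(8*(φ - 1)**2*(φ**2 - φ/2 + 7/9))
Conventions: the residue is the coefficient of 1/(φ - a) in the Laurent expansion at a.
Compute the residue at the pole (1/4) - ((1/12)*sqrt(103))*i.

The factor φ**2 - φ/2 + 7/9 splits as (φ - a)(φ - a') with a = (1/4) - ((1/12)*sqrt(103))*i, a' = (1/4) + ((1/12)*sqrt(103))*i. At the order-1 pole a set g(φ) = (φ - a)*f(φ) = [-1/(8*(φ - 1)**2)] / (φ - a').
Simple pole: residue = g(a) at a = (1/4) - ((1/12)*sqrt(103))*i, which is (-243/4232) + ((297/435896)*sqrt(103))*i.

The residue is (-243/4232) + ((297/435896)*sqrt(103))*i.


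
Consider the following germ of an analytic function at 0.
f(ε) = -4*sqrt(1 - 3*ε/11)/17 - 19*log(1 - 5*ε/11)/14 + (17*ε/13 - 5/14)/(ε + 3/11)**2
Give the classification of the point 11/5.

The point is a logarithmic branch point.

The term (-19/14)*log(1 - ε/(11/5)) has argument 1 - 11/5/(11/5) = 0 at 11/5: a logarithmic (infinitely-sheeted) branch point; the remaining terms are analytic or single-valued there.


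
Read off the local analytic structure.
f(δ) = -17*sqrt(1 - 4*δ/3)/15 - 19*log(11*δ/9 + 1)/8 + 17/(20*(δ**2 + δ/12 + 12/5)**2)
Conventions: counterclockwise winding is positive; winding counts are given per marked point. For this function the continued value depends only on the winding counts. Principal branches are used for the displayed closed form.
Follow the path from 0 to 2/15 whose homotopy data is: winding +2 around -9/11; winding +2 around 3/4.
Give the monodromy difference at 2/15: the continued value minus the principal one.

The rational part is single-valued and drops out of the difference; each branch term changes only by its own monodromy.
(-17/15)*sqrt(1 - δ/(3/4)): winding +2 is even, the square root returns to the same sheet, contribution 0.
(-19/8)*log(1 - δ/(-9/11)): each positive loop around -9/11 adds 2*pi*i to the log, so winding +2 contributes (-19/8)*(2)*2*pi*i = -(19/2)*pi*i.
Summing the contributions at δ = 2/15 gives -(19/2)*pi*i.

Continued minus principal equals -(19/2)*pi*i.


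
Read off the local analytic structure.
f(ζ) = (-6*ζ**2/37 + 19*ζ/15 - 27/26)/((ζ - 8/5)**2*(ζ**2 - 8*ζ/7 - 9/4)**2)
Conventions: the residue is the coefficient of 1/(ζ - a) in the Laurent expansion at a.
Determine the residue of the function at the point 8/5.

The residue is 46729634000/46845124833.


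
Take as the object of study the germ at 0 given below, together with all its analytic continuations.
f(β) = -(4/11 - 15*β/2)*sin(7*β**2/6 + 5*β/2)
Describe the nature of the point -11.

The point is a regular point.

There is no denominator, hence no pole anywhere.
The factor -sin(7*β**2/6 + 5*β/2) is entire.
So the germ continues analytically to -11.


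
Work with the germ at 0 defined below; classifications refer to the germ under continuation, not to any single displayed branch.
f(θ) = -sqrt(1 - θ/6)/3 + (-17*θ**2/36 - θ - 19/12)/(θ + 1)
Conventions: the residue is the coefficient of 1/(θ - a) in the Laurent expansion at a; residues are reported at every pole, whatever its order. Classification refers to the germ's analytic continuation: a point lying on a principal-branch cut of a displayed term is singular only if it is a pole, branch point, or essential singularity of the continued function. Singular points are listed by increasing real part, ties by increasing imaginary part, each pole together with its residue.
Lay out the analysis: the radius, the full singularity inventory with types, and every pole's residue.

Denominator factor (θ + 1): pole of order 1 at -1, modulus 1.
Branch term (-1/3)*sqrt(1 - θ/(6)): its argument vanishes at θ = 6, a square-root branch point, modulus 6.
The radius of convergence is the smallest modulus among the singular points: 1.
The branch term is analytic at -1 and contributes nothing to the residue; only the rational part matters.
At the order-1 pole -1 set g(θ) = (θ - (-1))*(rational part) = -17*θ**2/36 - θ - 19/12.
Simple pole: residue = g(a) at a = -1, which is -19/18.
List the singular points by increasing real part (a conjugate pair: the negative imaginary part first).

Radius of convergence at 0: 1.
At -1: a pole of order 1; residue -19/18.
At 6: an algebraic (square-root) branch point.


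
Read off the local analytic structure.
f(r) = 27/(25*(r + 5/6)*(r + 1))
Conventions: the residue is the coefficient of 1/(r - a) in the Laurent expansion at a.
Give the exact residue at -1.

At the order-1 pole -1 set g(r) = (r - (-1))*f(r) = 27/(25*(r + 5/6)).
Simple pole: residue = g(a) at a = -1, which is -162/25.

The residue is -162/25.


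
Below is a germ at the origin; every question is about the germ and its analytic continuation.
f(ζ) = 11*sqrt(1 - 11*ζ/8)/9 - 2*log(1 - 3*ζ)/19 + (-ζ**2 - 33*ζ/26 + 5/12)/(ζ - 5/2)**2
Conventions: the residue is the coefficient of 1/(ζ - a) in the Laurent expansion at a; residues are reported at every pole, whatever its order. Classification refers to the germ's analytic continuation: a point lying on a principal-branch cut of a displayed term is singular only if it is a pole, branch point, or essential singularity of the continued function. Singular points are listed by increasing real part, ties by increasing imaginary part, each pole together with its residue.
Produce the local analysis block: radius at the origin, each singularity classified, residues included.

Radius of convergence at 0: 1/3.
At 1/3: a logarithmic branch point.
At 8/11: an algebraic (square-root) branch point.
At 5/2: a pole of order 2; residue -163/26.

Denominator factor (ζ - 5/2)^2: pole of order 2 at 5/2, modulus 5/2.
Branch term (11/9)*sqrt(1 - ζ/(8/11)): its argument vanishes at ζ = 8/11, a square-root branch point, modulus 8/11.
Branch term (-2/19)*log(1 - ζ/(1/3)): its argument vanishes at ζ = 1/3, a logarithmic branch point, modulus 1/3.
The radius of convergence is the smallest modulus among the singular points: 1/3.
The branch terms are analytic at 5/2 and contribute nothing to the residue; only the rational part matters.
At the order-2 pole 5/2 set g(ζ) = (ζ - (5/2))^2*(rational part) = -ζ**2 - 33*ζ/26 + 5/12.
Order-2 pole: residue = g'(a); g'(5/2) = -163/26, so the residue is -163/26.
List the singular points by increasing real part (a conjugate pair: the negative imaginary part first).


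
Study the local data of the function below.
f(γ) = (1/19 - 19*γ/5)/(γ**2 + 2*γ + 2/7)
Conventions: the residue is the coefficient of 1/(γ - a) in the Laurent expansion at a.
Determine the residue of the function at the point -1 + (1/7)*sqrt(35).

The residue is -19/10 + (183/475)*sqrt(35).

The factor γ**2 + 2*γ + 2/7 splits as (γ - a)(γ - a') with a = -1 + (1/7)*sqrt(35), a' = -1 - (1/7)*sqrt(35). At the order-1 pole a set g(γ) = (γ - a)*f(γ) = [1/19 - 19*γ/5] / (γ - a').
Simple pole: residue = g(a) at a = -1 + (1/7)*sqrt(35), which is -19/10 + (183/475)*sqrt(35).


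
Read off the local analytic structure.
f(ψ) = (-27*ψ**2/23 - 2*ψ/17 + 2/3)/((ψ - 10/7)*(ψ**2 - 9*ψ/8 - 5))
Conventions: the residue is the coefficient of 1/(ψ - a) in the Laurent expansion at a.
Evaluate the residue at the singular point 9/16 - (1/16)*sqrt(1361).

The residue is -1668583/2099670 + (47281423/2857650870)*sqrt(1361).

The factor ψ**2 - 9*ψ/8 - 5 splits as (ψ - a)(ψ - a') with a = 9/16 - (1/16)*sqrt(1361), a' = 9/16 + (1/16)*sqrt(1361). At the order-1 pole a set g(ψ) = (ψ - a)*f(ψ) = [(-27*ψ**2/23 - 2*ψ/17 + 2/3)/(ψ - 10/7)] / (ψ - a').
Simple pole: residue = g(a) at a = 9/16 - (1/16)*sqrt(1361), which is -1668583/2099670 + (47281423/2857650870)*sqrt(1361).


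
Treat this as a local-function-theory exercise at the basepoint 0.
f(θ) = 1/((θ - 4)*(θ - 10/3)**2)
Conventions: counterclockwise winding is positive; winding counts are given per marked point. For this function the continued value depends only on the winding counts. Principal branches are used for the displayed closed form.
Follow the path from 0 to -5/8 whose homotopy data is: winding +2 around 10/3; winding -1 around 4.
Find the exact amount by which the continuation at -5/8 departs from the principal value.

Continued minus principal equals 0.

The function is rational, hence single-valued: continuing it around any pole returns the same value, so the difference is 0.


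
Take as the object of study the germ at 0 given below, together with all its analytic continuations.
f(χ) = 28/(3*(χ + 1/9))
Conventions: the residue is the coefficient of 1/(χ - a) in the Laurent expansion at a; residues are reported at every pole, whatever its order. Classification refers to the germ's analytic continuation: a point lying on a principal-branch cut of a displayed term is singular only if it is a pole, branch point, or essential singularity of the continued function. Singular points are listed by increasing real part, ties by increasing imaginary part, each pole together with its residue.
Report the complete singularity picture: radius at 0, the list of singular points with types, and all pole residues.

Radius of convergence at 0: 1/9.
At -1/9: a pole of order 1; residue 28/3.

Denominator factor (χ + 1/9): pole of order 1 at -1/9, modulus 1/9.
The radius of convergence is the smallest modulus among the singular points: 1/9.
At the order-1 pole -1/9 set g(χ) = (χ - (-1/9))*f(χ) = 28/3.
Simple pole: residue = g(a) at a = -1/9, which is 28/3.


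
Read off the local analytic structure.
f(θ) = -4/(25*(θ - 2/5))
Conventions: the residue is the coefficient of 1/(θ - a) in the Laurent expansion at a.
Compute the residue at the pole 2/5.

At the order-1 pole 2/5 set g(θ) = (θ - (2/5))*f(θ) = -4/25.
Simple pole: residue = g(a) at a = 2/5, which is -4/25.

The residue is -4/25.


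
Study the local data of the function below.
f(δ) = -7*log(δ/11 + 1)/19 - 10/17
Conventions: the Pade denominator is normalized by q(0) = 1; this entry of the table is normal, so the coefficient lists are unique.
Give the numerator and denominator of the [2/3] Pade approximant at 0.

The Pade approximant has numerator coefficients [-10/17, -185287/1943491, -36521/11251790]; denominator coefficients [1, 3163/30085, 1403/661870, -119/21841710].

Taylor coefficients needed (expand at 0): a_0 = -10/17, a_1 = -7/209, a_2 = 7/4598, a_3 = -7/75867, a_4 = 7/1112716, a_5 = -7/15299845.
Write the denominator as Q(δ) = 1 + q1*δ + q2*δ^2 + q3*δ^3. Requiring Q*f - P = O(δ^6) with deg P <= 2 kills the coefficients of δ^3..δ^5 in Q*f:
  δ^3: a_3 + q1*a_2 + q2*a_1 + q3*a_0 = 0, i.e. -7/75867 + (7/4598)*q1 + (-7/209)*q2 + (-10/17)*q3 = 0.
  δ^4: a_4 + q1*a_3 + q2*a_2 + q3*a_1 = 0, i.e. 7/1112716 + (-7/75867)*q1 + (7/4598)*q2 + (-7/209)*q3 = 0.
  δ^5: a_5 + q1*a_4 + q2*a_3 + q3*a_2 = 0, i.e. -7/15299845 + (7/1112716)*q1 + (-7/75867)*q2 + (7/4598)*q3 = 0.
Solving this linear system: q1 = 3163/30085, q2 = 1403/661870, q3 = -119/21841710.
The numerator is Q*f truncated at degree 2: P0 = a_0 = -10/17; P1 = a_1 + q1*a_0 = -185287/1943491; P2 = a_2 + q1*a_1 + q2*a_0 = -36521/11251790.


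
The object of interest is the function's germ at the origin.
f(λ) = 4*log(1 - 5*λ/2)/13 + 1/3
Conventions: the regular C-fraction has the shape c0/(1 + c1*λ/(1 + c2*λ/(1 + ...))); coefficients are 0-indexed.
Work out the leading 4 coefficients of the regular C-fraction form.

The regular C-fraction coefficients are [1/3, 30/13, -185/52, -65/444].

Taylor coefficients (expand at 0): a_0 = 1/3, a_1 = -10/13, a_2 = -25/26, a_3 = -125/78.
c0 = a_0 = 1/3. Peel one level at a time: if S = 1 + c*λ/S' with S'(0) = 1, then c is the λ-coefficient of S and S' = c*λ/(S - 1).
S_1 = c0/f = 1 + (30/13)*λ + (2775/338)*λ^2 + ...; c1 = 30/13.
S_2 = c1*λ/(S_1 - 1) = 1 + (-185/52)*λ + (-25/48)*λ^2 + ...; c2 = -185/52.
S_3 = c2*λ/(S_2 - 1) = 1 + (-65/444)*λ + ...; c3 = -65/444.


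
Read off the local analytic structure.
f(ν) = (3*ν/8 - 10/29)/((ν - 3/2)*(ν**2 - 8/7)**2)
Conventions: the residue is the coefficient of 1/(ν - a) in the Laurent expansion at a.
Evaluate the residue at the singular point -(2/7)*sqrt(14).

The residue is -4949/55738 + (1050/27869)*sqrt(14).

The factor ν**2 - 8/7 splits as (ν - a)(ν - a') with a = -(2/7)*sqrt(14), a' = (2/7)*sqrt(14). At the order-2 pole a set g(ν) = (ν - a)^2*f(ν) = [(3*ν/8 - 10/29)/(ν - 3/2)] / (ν - a')^2.
Order-2 pole: residue = g'(a); g'(-(2/7)*sqrt(14)) = -4949/55738 + (1050/27869)*sqrt(14), so the residue is -4949/55738 + (1050/27869)*sqrt(14).


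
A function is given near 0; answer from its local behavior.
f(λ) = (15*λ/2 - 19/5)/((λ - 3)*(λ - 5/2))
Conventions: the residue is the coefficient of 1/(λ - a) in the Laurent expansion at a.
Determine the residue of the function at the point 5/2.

At the order-1 pole 5/2 set g(λ) = (λ - (5/2))*f(λ) = (15*λ/2 - 19/5)/(λ - 3).
Simple pole: residue = g(a) at a = 5/2, which is -299/10.

The residue is -299/10.


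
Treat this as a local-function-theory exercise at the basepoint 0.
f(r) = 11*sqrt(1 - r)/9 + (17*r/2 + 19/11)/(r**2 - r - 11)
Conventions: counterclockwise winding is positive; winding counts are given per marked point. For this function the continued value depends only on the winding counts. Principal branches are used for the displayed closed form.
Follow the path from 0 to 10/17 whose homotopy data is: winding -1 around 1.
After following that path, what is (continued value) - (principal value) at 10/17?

Continued minus principal equals -(22/153)*sqrt(119).

The rational part is single-valued and drops out of the difference; each branch term changes only by its own monodromy.
(11/9)*sqrt(1 - r/(1)): winding -1 is odd, the square root flips sign, contributing -2*(11/9)*sqrt(1 - (10/17)/(1)) = -2*(11/9)*sqrt(7/17) = -(22/153)*sqrt(119).
Summing the contributions at r = 10/17 gives -(22/153)*sqrt(119).
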